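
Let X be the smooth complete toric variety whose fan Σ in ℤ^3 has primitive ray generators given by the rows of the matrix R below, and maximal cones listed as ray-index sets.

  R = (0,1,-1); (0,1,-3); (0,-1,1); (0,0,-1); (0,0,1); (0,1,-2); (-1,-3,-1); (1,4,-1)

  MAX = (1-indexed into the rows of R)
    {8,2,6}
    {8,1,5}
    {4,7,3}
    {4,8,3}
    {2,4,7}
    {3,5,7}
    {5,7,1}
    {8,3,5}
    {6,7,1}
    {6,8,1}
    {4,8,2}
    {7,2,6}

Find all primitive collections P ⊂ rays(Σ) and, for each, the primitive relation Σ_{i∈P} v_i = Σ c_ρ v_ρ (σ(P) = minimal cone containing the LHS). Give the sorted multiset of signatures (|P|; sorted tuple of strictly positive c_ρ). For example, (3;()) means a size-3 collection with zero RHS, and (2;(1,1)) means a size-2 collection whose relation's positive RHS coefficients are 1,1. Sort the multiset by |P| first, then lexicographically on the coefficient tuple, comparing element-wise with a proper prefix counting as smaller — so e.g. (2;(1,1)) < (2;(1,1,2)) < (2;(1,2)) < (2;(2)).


10 minimal non-faces of Δ(Σ) (on 8 rays):

  P={1,3}:  v_{1} + v_{3} = 0  →  sig = (2;())
  P={4,5}:  v_{4} + v_{5} = 0  →  sig = (2;())
  P={1,4}:  v_{1} + v_{4} = v_{6}  →  sig = (2;(1))
  P={2,5}:  v_{2} + v_{5} = v_{6}  →  sig = (2;(1))
  P={3,6}:  v_{3} + v_{6} = v_{4}  →  sig = (2;(1))
  P={4,6}:  v_{4} + v_{6} = v_{2}  →  sig = (2;(1))
  P={5,6}:  v_{5} + v_{6} = v_{1}  →  sig = (2;(1))
  P={7,8}:  v_{7} + v_{8} = v_{6}  →  sig = (2;(1))
  P={1,2}:  v_{1} + v_{2} = 2·v_{6}  →  sig = (2;(2))
  P={2,3}:  v_{2} + v_{3} = 2·v_{4}  →  sig = (2;(2))

Signatures (|P|; sorted positive RHS coefficients), sorted:
[(2;()), (2;()), (2;(1)), (2;(1)), (2;(1)), (2;(1)), (2;(1)), (2;(1)), (2;(2)), (2;(2))]


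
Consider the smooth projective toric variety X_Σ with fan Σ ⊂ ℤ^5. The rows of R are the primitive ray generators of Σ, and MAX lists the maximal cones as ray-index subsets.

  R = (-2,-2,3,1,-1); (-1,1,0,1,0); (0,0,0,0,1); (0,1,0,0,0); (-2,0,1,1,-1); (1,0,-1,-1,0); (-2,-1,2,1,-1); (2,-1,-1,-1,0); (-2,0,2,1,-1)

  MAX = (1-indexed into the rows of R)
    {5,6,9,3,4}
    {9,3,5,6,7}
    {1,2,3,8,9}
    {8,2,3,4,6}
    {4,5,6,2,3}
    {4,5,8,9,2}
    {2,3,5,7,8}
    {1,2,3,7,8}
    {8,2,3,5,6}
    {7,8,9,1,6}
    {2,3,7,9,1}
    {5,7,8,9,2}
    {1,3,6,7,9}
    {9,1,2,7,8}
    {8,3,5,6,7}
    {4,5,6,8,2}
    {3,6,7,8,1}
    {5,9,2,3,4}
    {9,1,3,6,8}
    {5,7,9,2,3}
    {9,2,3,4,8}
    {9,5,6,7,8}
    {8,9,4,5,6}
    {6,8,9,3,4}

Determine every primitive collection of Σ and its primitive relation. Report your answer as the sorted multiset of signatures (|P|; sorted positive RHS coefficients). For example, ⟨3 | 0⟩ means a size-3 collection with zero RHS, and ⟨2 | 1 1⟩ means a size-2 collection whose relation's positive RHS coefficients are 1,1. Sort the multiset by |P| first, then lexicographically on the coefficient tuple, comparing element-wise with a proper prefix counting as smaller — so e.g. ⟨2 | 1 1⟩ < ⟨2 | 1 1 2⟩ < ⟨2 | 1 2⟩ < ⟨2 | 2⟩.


Minimal non-faces — 9 found among 9 rays, 24 max cones:

  P = {4,7}:  v_{4} + v_{7} = v_{9}  so sig = ⟨2 | 1⟩
  P = {1,4}:  v_{1} + v_{4} = v_{3} + v_{8} + 2·v_{9}  so sig = ⟨2 | 1 1 2⟩
  P = {1,5}:  v_{1} + v_{5} = 2·v_{7}  so sig = ⟨2 | 2⟩
  P = {1,2,6}:  v_{1} + v_{2} + v_{6} = v_{7}  so sig = ⟨3 | 1⟩
  P = {2,6,7}:  v_{2} + v_{6} + v_{7} = v_{5}  so sig = ⟨3 | 1⟩
  P = {2,6,9}:  v_{2} + v_{6} + v_{9} = v_{4} + v_{5}  so sig = ⟨3 | 1 1⟩
  P = {3,4,5,8}:  v_{3} + v_{4} + v_{5} + v_{8} = 0  so sig = ⟨4 | 0⟩
  P = {3,5,8,9}:  v_{3} + v_{5} + v_{8} + v_{9} = v_{7}  so sig = ⟨4 | 1⟩
  P = {3,7,8,9}:  v_{3} + v_{7} + v_{8} + v_{9} = v_{1}  so sig = ⟨4 | 1⟩

Signatures (|P|; sorted positive RHS coefficients), sorted:
    ⟨2 | 1⟩
    ⟨2 | 1 1 2⟩
    ⟨2 | 2⟩
    ⟨3 | 1⟩
    ⟨3 | 1⟩
    ⟨3 | 1 1⟩
    ⟨4 | 0⟩
    ⟨4 | 1⟩
    ⟨4 | 1⟩


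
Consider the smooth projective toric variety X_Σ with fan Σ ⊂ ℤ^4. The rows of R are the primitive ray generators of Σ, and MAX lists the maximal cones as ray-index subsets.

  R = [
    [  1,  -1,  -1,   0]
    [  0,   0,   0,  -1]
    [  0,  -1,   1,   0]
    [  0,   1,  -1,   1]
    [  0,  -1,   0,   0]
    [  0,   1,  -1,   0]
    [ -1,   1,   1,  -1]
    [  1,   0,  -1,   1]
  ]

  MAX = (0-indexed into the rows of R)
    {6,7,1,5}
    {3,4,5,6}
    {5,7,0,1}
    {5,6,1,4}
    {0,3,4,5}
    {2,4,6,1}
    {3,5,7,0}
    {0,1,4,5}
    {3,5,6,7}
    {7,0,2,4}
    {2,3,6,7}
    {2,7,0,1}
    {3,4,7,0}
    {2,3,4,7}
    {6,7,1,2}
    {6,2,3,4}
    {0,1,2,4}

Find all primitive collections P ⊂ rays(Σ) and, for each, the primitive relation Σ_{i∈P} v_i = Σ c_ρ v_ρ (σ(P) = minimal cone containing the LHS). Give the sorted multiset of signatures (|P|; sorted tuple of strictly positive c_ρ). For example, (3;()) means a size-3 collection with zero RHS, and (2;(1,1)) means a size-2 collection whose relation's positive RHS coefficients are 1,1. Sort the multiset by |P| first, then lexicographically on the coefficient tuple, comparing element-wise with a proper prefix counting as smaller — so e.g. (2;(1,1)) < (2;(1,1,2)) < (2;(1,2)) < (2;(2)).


Δ(Σ) — 8 vertices, 7 min non-faces:

  • {2,5}:  v_{2} + v_{5} = 0 — sig = (2;())
  • {0,6}:  v_{0} + v_{6} = v_{1} — sig = (2;(1))
  • {1,3}:  v_{1} + v_{3} = v_{5} — sig = (2;(1))
  • {4,6,7}:  v_{4} + v_{6} + v_{7} = 0 — sig = (3;())
  • {1,4,7}:  v_{1} + v_{4} + v_{7} = v_{0} — sig = (3;(1))
  • {0,2,3}:  v_{0} + v_{2} + v_{3} = v_{4} + v_{7} — sig = (3;(1,1))
  • {4,5,7}:  v_{4} + v_{5} + v_{7} = v_{0} + v_{3} — sig = (3;(1,1))

Signatures (|P|; sorted positive RHS coefficients), sorted:
{ (2;()),  (2;(1)) ×2,  (3;()),  (3;(1)),  (3;(1,1)) ×2 }


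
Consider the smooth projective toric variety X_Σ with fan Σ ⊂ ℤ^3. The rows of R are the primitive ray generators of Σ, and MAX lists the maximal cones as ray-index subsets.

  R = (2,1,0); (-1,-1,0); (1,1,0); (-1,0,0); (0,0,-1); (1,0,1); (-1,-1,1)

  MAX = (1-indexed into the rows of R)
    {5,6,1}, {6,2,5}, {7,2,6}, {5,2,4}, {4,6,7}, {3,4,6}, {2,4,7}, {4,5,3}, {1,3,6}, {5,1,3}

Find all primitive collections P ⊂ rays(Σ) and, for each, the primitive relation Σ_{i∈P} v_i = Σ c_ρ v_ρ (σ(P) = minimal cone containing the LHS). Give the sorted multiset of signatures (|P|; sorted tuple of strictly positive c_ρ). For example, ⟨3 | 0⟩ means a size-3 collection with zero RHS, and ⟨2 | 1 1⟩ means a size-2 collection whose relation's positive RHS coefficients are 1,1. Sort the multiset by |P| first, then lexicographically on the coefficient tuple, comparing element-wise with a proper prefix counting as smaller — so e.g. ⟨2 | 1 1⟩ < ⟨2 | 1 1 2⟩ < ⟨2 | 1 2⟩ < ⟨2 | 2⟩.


|primitive collections| = 9. Relations:

  P = {2,3}:  v_{2} + v_{3} = 0  →  sig = ⟨2 | 0⟩
  P = {1,4}:  v_{1} + v_{4} = v_{3}  →  sig = ⟨2 | 1⟩
  P = {1,7}:  v_{1} + v_{7} = v_{6}  →  sig = ⟨2 | 1⟩
  P = {5,7}:  v_{5} + v_{7} = v_{2}  →  sig = ⟨2 | 1⟩
  P = {1,2}:  v_{1} + v_{2} = v_{5} + v_{6}  →  sig = ⟨2 | 1 1⟩
  P = {3,7}:  v_{3} + v_{7} = v_{4} + v_{6}  →  sig = ⟨2 | 1 1⟩
  P = {4,5,6}:  v_{4} + v_{5} + v_{6} = 0  →  sig = ⟨3 | 0⟩
  P = {2,4,6}:  v_{2} + v_{4} + v_{6} = v_{7}  →  sig = ⟨3 | 1⟩
  P = {3,5,6}:  v_{3} + v_{5} + v_{6} = v_{1}  →  sig = ⟨3 | 1⟩

Signatures (|P|; sorted positive RHS coefficients), sorted:
[⟨2 | 0⟩, ⟨2 | 1⟩, ⟨2 | 1⟩, ⟨2 | 1⟩, ⟨2 | 1 1⟩, ⟨2 | 1 1⟩, ⟨3 | 0⟩, ⟨3 | 1⟩, ⟨3 | 1⟩]


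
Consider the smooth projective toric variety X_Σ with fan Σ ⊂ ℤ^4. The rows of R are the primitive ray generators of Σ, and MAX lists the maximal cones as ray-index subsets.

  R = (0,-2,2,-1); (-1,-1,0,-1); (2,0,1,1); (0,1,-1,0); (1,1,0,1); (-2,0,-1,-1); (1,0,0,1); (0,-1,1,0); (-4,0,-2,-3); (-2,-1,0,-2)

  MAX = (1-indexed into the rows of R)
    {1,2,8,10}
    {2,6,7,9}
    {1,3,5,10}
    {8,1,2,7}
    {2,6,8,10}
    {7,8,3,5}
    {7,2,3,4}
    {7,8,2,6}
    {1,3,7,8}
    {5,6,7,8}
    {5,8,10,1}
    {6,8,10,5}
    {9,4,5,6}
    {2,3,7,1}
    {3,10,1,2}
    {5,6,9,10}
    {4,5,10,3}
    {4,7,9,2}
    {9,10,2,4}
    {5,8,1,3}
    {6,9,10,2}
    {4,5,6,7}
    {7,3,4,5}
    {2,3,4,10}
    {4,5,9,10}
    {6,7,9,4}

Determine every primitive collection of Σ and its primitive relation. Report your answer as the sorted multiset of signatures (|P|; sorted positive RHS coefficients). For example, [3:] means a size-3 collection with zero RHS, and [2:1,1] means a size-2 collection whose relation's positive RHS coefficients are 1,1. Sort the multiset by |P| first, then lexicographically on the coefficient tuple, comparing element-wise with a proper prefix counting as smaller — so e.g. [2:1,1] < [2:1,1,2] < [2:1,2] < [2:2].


Minimal non-faces — 15 found among 10 rays, 26 max cones:

  P={2,5}:  v_{2} + v_{5} = 0  ⟹  sig = [2:]
  P={3,6}:  v_{3} + v_{6} = 0  ⟹  sig = [2:]
  P={4,8}:  v_{4} + v_{8} = 0  ⟹  sig = [2:]
  P={7,10}:  v_{7} + v_{10} = v_{2}  ⟹  sig = [2:1]
  P={1,4}:  v_{1} + v_{4} = v_{3} + v_{10}  ⟹  sig = [2:1,1]
  P={1,6}:  v_{1} + v_{6} = v_{8} + v_{10}  ⟹  sig = [2:1,1]
  P={3,9}:  v_{3} + v_{9} = v_{4} + v_{10}  ⟹  sig = [2:1,1]
  P={8,9}:  v_{8} + v_{9} = v_{6} + v_{10}  ⟹  sig = [2:1,1]
  P={1,9}:  v_{1} + v_{9} = 2·v_{10}  ⟹  sig = [2:2]
  P={3,8,10}:  v_{3} + v_{8} + v_{10} = v_{1}  ⟹  sig = [3:1]
  P={4,6,10}:  v_{4} + v_{6} + v_{10} = v_{9}  ⟹  sig = [3:1]
  P={1,5,7}:  v_{1} + v_{5} + v_{7} = v_{3} + v_{8}  ⟹  sig = [3:1,1]
  P={2,3,8}:  v_{2} + v_{3} + v_{8} = v_{1} + v_{7}  ⟹  sig = [3:1,1]
  P={2,4,6}:  v_{2} + v_{4} + v_{6} = v_{7} + v_{9}  ⟹  sig = [3:1,1]
  P={5,7,9}:  v_{5} + v_{7} + v_{9} = v_{4} + v_{6}  ⟹  sig = [3:1,1]

Hence PRS(X_Σ) =
    [2:]
    [2:]
    [2:]
    [2:1]
    [2:1,1]
    [2:1,1]
    [2:1,1]
    [2:1,1]
    [2:2]
    [3:1]
    [3:1]
    [3:1,1]
    [3:1,1]
    [3:1,1]
    [3:1,1]


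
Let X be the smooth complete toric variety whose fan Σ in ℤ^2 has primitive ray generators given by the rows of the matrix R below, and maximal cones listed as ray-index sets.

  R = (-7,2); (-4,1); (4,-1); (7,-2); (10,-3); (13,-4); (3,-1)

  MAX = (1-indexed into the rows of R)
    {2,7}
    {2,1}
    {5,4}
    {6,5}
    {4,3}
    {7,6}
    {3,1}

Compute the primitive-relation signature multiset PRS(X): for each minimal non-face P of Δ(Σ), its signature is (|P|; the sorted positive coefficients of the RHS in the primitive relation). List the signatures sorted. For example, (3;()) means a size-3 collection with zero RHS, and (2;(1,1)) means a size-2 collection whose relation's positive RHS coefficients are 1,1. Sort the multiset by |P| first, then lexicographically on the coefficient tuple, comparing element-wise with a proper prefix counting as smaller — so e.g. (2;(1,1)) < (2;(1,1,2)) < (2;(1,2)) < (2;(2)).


|primitive collections| = 14. Relations:

  • {1,4}:  v_{1} + v_{4} = 0  ⟹  sig = (2;())
  • {2,3}:  v_{2} + v_{3} = 0  ⟹  sig = (2;())
  • {1,5}:  v_{1} + v_{5} = v_{7}  ⟹  sig = (2;(1))
  • {1,7}:  v_{1} + v_{7} = v_{2}  ⟹  sig = (2;(1))
  • {2,4}:  v_{2} + v_{4} = v_{7}  ⟹  sig = (2;(1))
  • {3,7}:  v_{3} + v_{7} = v_{4}  ⟹  sig = (2;(1))
  • {4,7}:  v_{4} + v_{7} = v_{5}  ⟹  sig = (2;(1))
  • {5,7}:  v_{5} + v_{7} = v_{6}  ⟹  sig = (2;(1))
  • {3,6}:  v_{3} + v_{6} = v_{4} + v_{5}  ⟹  sig = (2;(1,1))
  • {1,6}:  v_{1} + v_{6} = 2·v_{7}  ⟹  sig = (2;(2))
  • {2,5}:  v_{2} + v_{5} = 2·v_{7}  ⟹  sig = (2;(2))
  • {3,5}:  v_{3} + v_{5} = 2·v_{4}  ⟹  sig = (2;(2))
  • {4,6}:  v_{4} + v_{6} = 2·v_{5}  ⟹  sig = (2;(2))
  • {2,6}:  v_{2} + v_{6} = 3·v_{7}  ⟹  sig = (2;(3))

so the primitive-relation signature multiset is
    |P|=2: 14 collections, coeffs (), (), (1), (1), (1), (1), (1), (1), (1,1), (2), (2), (2), (2), (3)


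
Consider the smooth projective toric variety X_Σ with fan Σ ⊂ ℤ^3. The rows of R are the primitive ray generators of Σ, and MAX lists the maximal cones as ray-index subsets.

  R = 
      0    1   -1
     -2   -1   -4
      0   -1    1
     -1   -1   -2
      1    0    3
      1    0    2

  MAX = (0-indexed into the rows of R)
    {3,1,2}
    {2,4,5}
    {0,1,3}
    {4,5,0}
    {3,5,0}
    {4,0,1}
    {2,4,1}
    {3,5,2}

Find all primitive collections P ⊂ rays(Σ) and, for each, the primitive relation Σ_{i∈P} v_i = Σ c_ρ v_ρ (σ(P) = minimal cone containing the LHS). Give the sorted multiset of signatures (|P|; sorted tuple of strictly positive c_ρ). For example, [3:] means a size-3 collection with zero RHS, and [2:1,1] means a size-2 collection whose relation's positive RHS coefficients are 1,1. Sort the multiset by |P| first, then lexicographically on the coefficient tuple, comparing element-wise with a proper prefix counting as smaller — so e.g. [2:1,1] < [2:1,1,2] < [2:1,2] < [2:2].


3 collections generate NE(X_Σ); each relation:

  {0,2}:  v_{0} + v_{2} = 0  so sig = [2:]
  {1,5}:  v_{1} + v_{5} = v_{3}  so sig = [2:1]
  {3,4}:  v_{3} + v_{4} = v_{2}  so sig = [2:1]

Hence PRS(X_Σ) =
    [2:]
    [2:1]
    [2:1]


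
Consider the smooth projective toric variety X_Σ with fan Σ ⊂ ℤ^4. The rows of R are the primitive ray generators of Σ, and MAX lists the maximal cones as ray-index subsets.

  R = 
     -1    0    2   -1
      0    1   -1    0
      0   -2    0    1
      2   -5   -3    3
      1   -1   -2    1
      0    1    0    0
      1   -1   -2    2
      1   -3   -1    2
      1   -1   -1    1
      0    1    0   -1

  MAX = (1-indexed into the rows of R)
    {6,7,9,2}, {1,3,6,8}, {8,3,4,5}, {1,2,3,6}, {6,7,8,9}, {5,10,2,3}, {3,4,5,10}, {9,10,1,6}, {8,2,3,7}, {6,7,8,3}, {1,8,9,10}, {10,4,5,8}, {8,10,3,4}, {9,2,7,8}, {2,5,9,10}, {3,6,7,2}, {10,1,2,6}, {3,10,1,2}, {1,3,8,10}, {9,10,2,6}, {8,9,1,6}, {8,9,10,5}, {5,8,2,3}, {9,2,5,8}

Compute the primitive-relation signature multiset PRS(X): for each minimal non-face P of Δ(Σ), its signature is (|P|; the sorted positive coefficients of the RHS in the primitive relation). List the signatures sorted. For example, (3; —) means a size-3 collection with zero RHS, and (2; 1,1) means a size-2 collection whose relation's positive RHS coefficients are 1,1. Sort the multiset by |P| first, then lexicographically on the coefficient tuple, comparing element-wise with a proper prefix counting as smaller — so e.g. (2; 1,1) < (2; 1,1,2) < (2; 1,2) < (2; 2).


Δ(Σ) — 10 vertices, 18 min non-faces:

  • {3,9}:  v_{3} + v_{9} = v_{8}  →  sig = (2; 1)
  • {1,5}:  v_{1} + v_{5} = v_{3} + v_{10}  →  sig = (2; 1,1)
  • {1,7}:  v_{1} + v_{7} = v_{3} + v_{6}  →  sig = (2; 1,1)
  • {4,6}:  v_{4} + v_{6} = v_{5} + v_{8}  →  sig = (2; 1,1)
  • {5,6}:  v_{5} + v_{6} = v_{2} + v_{9}  →  sig = (2; 1,1)
  • {7,10}:  v_{7} + v_{10} = v_{2} + v_{9}  →  sig = (2; 1,1)
  • {4,7}:  v_{4} + v_{7} = v_{2} + v_{5} + 2·v_{8}  →  sig = (2; 1,1,2)
  • {4,9}:  v_{4} + v_{9} = v_{5} + 2·v_{8} + v_{10}  →  sig = (2; 1,1,2)
  • {5,7}:  v_{5} + v_{7} = 2·v_{2} + v_{8} + v_{9}  →  sig = (2; 1,1,2)
  • {2,4}:  v_{2} + v_{4} = v_{3} + 2·v_{5}  →  sig = (2; 1,2)
  • {1,4}:  v_{1} + v_{4} = 2·v_{3} + v_{8} + 2·v_{10}  →  sig = (2; 1,2,2)
  • {1,2,9}:  v_{1} + v_{2} + v_{9} = 0  →  sig = (3; —)
  • {3,6,10}:  v_{3} + v_{6} + v_{10} = 0  →  sig = (3; —)
  • {1,2,8}:  v_{1} + v_{2} + v_{8} = v_{3}  →  sig = (3; 1)
  • {2,6,8}:  v_{2} + v_{6} + v_{8} = v_{7}  →  sig = (3; 1)
  • {2,8,10}:  v_{2} + v_{8} + v_{10} = v_{5}  →  sig = (3; 1)
  • {6,8,10}:  v_{6} + v_{8} + v_{10} = v_{9}  →  sig = (3; 1)
  • {3,5,8,10}:  v_{3} + v_{5} + v_{8} + v_{10} = v_{4}  →  sig = (4; 1)

Hence PRS(X_Σ) =
    (2; 1)
    (2; 1,1)
    (2; 1,1)
    (2; 1,1)
    (2; 1,1)
    (2; 1,1)
    (2; 1,1,2)
    (2; 1,1,2)
    (2; 1,1,2)
    (2; 1,2)
    (2; 1,2,2)
    (3; —)
    (3; —)
    (3; 1)
    (3; 1)
    (3; 1)
    (3; 1)
    (4; 1)


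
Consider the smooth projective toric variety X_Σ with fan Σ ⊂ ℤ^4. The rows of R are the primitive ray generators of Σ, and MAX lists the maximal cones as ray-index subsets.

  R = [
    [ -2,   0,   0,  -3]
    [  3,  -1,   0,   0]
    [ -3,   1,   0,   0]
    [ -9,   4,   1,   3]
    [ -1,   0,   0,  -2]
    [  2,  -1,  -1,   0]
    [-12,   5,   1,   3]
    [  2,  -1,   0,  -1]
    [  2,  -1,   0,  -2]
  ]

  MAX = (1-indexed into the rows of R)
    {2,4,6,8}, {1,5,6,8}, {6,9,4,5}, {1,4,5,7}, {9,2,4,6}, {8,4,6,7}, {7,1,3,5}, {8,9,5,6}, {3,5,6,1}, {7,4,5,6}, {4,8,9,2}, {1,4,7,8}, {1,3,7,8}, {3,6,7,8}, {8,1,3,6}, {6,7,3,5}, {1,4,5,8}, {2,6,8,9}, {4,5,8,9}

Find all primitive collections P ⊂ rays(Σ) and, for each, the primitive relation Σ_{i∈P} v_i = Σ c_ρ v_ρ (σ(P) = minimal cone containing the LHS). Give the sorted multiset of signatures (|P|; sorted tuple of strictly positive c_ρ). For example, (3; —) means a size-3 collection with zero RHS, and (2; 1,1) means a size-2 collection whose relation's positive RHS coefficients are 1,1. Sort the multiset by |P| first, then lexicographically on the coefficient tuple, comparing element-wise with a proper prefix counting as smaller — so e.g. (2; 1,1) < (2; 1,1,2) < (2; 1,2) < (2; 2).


The 14 primitive collections of Σ (r=9, n=4):

  • {2,3}:  v_{2} + v_{3} = 0  →  sig = (2; —)
  • {2,5}:  v_{2} + v_{5} = v_{9}  →  sig = (2; 1)
  • {2,7}:  v_{2} + v_{7} = v_{4}  →  sig = (2; 1)
  • {3,4}:  v_{3} + v_{4} = v_{7}  →  sig = (2; 1)
  • {3,9}:  v_{3} + v_{9} = v_{5}  →  sig = (2; 1)
  • {1,2}:  v_{1} + v_{2} = v_{5} + v_{8}  →  sig = (2; 1,1)
  • {7,9}:  v_{7} + v_{9} = v_{4} + v_{5}  →  sig = (2; 1,1)
  • {1,9}:  v_{1} + v_{9} = 2·v_{5} + v_{8}  →  sig = (2; 1,2)
  • {3,5,8}:  v_{3} + v_{5} + v_{8} = v_{1}  →  sig = (3; 1)
  • {5,7,8}:  v_{5} + v_{7} + v_{8} = v_{1} + v_{4}  →  sig = (3; 1,1)
  • {1,4,6}:  v_{1} + v_{4} + v_{6} = 3·v_{3}  →  sig = (3; 3)
  • {1,6,7}:  v_{1} + v_{6} + v_{7} = 4·v_{3}  →  sig = (3; 4)
  • {4,6,8,9}:  v_{4} + v_{6} + v_{8} + v_{9} = v_{3}  →  sig = (4; 1)
  • {4,5,6,8}:  v_{4} + v_{5} + v_{6} + v_{8} = 2·v_{3}  →  sig = (4; 2)

Hence PRS(X_Σ) =
    |P|=2: 8 collections, coeffs (), (1), (1), (1), (1), (1,1), (1,1), (1,2)
    |P|=3: 4 collections, coeffs (1), (1,1), (3), (4)
    |P|=4: 2 collections, coeffs (1), (2)


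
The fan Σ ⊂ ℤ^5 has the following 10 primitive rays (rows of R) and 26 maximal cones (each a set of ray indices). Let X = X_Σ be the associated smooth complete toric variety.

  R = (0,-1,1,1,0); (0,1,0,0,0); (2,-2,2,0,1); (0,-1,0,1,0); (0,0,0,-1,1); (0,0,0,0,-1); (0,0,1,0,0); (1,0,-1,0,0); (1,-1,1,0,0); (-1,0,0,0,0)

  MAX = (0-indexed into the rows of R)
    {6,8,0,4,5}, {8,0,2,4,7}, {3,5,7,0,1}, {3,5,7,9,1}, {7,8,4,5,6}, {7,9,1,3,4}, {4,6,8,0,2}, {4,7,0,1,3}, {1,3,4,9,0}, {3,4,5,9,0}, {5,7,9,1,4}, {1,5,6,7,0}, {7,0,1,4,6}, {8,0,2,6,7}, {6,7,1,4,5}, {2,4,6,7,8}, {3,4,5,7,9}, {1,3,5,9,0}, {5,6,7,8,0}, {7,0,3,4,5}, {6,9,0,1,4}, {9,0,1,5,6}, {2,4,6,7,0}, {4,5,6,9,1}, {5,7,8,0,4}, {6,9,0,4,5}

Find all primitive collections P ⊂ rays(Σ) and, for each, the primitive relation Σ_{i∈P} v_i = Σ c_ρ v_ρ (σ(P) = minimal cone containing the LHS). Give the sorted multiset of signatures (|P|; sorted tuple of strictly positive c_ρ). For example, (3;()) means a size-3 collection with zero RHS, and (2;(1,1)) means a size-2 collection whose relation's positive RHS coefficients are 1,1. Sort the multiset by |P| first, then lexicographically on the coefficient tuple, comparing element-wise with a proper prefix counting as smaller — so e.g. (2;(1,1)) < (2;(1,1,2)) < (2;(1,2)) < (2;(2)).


|primitive collections| = 14. Relations:

  P = {3,6}:  v_{3} + v_{6} = v_{0} — sig = (2;(1))
  P = {2,9}:  v_{2} + v_{9} = v_{0} + v_{4} + v_{8} — sig = (2;(1,1,1))
  P = {8,9}:  v_{8} + v_{9} = v_{0} + v_{4} + v_{5} — sig = (2;(1,1,1))
  P = {2,3}:  v_{2} + v_{3} = 2·v_{0} + v_{4} + v_{7} + v_{8} — sig = (2;(1,1,1,2))
  P = {3,8}:  v_{3} + v_{8} = 2·v_{0} + v_{4} + v_{5} + v_{7} — sig = (2;(1,1,1,2))
  P = {1,2}:  v_{1} + v_{2} = v_{0} + v_{4} + 3·v_{6} + 2·v_{7} — sig = (2;(1,1,2,3))
  P = {1,8}:  v_{1} + v_{8} = 2·v_{6} + v_{7} — sig = (2;(1,2))
  P = {2,5}:  v_{2} + v_{5} = 2·v_{8} — sig = (2;(2))
  P = {6,7,9}:  v_{6} + v_{7} + v_{9} = 0 — sig = (3;())
  P = {0,7,9}:  v_{0} + v_{7} + v_{9} = v_{3} — sig = (3;(1))
  P = {1,3,4,5}:  v_{1} + v_{3} + v_{4} + v_{5} = 0 — sig = (4;())
  P = {0,1,4,5}:  v_{0} + v_{1} + v_{4} + v_{5} = v_{6} — sig = (4;(1))
  P = {0,4,5,6,7}:  v_{0} + v_{4} + v_{5} + v_{6} + v_{7} = v_{8} — sig = (5;(1))
  P = {0,4,6,7,8}:  v_{0} + v_{4} + v_{6} + v_{7} + v_{8} = v_{2} — sig = (5;(1))

Signatures (|P|; sorted positive RHS coefficients), sorted:
[(2;(1)), (2;(1,1,1)), (2;(1,1,1)), (2;(1,1,1,2)), (2;(1,1,1,2)), (2;(1,1,2,3)), (2;(1,2)), (2;(2)), (3;()), (3;(1)), (4;()), (4;(1)), (5;(1)), (5;(1))]


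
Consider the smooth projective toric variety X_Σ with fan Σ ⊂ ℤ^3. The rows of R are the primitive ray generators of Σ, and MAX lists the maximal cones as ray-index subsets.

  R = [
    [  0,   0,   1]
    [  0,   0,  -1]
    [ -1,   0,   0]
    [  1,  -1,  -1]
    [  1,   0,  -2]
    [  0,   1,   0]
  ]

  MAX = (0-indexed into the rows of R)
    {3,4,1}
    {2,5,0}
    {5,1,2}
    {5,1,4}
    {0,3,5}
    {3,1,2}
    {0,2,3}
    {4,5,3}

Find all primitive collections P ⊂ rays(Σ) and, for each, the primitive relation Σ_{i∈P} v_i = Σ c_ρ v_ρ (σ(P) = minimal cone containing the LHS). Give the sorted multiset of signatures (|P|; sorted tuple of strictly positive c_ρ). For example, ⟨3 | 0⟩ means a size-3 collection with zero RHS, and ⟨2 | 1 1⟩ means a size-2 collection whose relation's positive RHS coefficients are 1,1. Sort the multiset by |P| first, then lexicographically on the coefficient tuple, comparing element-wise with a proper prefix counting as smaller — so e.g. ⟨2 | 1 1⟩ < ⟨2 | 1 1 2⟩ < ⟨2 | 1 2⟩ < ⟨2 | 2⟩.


Σ has 5 primitive collections:

  • {0,1}:  v_{0} + v_{1} = 0 ; sig = ⟨2 | 0⟩
  • {0,4}:  v_{0} + v_{4} = v_{3} + v_{5} ; sig = ⟨2 | 1 1⟩
  • {2,4}:  v_{2} + v_{4} = 2·v_{1} ; sig = ⟨2 | 2⟩
  • {1,3,5}:  v_{1} + v_{3} + v_{5} = v_{4} ; sig = ⟨3 | 1⟩
  • {2,3,5}:  v_{2} + v_{3} + v_{5} = v_{1} ; sig = ⟨3 | 1⟩

Hence PRS(X_Σ) =
{ ⟨2 | 0⟩,  ⟨2 | 1 1⟩,  ⟨2 | 2⟩,  ⟨3 | 1⟩ ×2 }


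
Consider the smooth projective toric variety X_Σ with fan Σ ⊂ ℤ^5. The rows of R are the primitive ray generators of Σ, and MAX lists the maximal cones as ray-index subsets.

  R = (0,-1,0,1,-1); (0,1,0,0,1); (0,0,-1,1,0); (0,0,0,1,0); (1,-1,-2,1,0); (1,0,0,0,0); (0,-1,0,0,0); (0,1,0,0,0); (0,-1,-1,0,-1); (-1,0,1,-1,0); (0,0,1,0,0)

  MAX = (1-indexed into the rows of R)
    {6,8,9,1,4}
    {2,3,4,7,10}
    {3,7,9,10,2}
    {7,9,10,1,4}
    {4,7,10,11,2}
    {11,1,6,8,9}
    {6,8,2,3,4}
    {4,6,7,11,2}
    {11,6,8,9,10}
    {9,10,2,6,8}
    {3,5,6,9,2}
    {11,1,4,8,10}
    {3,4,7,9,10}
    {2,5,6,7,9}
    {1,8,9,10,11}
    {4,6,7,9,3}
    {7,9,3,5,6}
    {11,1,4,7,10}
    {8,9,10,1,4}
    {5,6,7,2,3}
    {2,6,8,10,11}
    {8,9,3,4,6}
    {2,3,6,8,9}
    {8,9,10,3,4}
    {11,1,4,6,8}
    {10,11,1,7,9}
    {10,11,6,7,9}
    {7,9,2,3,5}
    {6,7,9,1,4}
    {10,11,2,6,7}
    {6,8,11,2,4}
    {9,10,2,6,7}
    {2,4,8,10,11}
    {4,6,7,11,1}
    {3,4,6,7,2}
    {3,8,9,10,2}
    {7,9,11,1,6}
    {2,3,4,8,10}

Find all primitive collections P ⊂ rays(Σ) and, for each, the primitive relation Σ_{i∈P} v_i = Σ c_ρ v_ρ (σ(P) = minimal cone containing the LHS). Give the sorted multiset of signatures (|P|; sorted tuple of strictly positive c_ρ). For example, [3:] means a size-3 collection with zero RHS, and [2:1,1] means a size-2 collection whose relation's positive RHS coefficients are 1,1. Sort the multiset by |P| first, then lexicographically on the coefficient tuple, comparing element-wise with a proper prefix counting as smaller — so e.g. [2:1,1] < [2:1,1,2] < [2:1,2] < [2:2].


16 collections generate NE(X_Σ); each relation:

  {7,8}:  v_{7} + v_{8} = 0  →  sig = [2:]
  {1,2}:  v_{1} + v_{2} = v_{4}  →  sig = [2:1]
  {3,11}:  v_{3} + v_{11} = v_{4}  →  sig = [2:1]
  {5,10}:  v_{5} + v_{10} = v_{2} + v_{7} + v_{9}  →  sig = [2:1,1,1]
  {5,11}:  v_{5} + v_{11} = v_{3} + v_{6} + v_{7}  →  sig = [2:1,1,1]
  {5,8}:  v_{5} + v_{8} = v_{2} + v_{3} + v_{6} + v_{9}  →  sig = [2:1,1,1,1]
  {1,5}:  v_{1} + v_{5} = v_{3} + v_{4} + v_{6} + v_{7} + v_{9}  →  sig = [2:1,1,1,1,1]
  {4,5}:  v_{4} + v_{5} = 2·v_{3} + v_{6} + v_{7}  →  sig = [2:1,1,2]
  {1,3}:  v_{1} + v_{3} = 2·v_{4} + v_{9}  →  sig = [2:1,2]
  {2,9,11}:  v_{2} + v_{9} + v_{11} = 0  →  sig = [3:]
  {3,6,10}:  v_{3} + v_{6} + v_{10} = 0  →  sig = [3:]
  {2,4,9}:  v_{2} + v_{4} + v_{9} = v_{3}  →  sig = [3:1]
  {4,6,10}:  v_{4} + v_{6} + v_{10} = v_{11}  →  sig = [3:1]
  {4,9,11}:  v_{4} + v_{9} + v_{11} = v_{1}  →  sig = [3:1]
  {1,6,10}:  v_{1} + v_{6} + v_{10} = v_{9} + 2·v_{11}  →  sig = [3:1,2]
  {2,3,6,7,9}:  v_{2} + v_{3} + v_{6} + v_{7} + v_{9} = v_{5}  →  sig = [5:1]

Sorted signature multiset PRS(X):
{ [2:],  [2:1] ×2,  [2:1,1,1] ×2,  [2:1,1,1,1],  [2:1,1,1,1,1],  [2:1,1,2],  [2:1,2],  [3:] ×2,  [3:1] ×3,  [3:1,2],  [5:1] }


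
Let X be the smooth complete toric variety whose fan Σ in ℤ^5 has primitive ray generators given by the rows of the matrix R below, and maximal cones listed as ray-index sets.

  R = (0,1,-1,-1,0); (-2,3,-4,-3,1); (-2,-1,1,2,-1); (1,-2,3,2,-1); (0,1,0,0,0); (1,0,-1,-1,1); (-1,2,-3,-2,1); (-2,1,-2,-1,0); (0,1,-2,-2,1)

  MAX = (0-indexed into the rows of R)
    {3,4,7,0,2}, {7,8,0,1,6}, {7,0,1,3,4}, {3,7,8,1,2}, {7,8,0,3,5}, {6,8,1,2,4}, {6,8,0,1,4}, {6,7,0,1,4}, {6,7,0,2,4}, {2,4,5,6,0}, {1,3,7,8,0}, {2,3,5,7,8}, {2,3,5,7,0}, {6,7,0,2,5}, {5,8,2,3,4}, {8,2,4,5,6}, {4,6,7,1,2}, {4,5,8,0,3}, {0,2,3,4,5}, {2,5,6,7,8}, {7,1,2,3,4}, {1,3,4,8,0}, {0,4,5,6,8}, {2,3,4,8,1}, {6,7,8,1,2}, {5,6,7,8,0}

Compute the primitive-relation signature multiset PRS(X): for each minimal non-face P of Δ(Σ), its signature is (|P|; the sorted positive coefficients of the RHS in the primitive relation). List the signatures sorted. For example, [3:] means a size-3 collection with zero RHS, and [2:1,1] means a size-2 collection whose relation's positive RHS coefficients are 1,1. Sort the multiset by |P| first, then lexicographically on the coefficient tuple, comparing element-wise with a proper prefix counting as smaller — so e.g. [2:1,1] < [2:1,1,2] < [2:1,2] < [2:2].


The 6 primitive collections of Σ (r=9, n=5):

  {3,6}:  v_{3} + v_{6} = 0  →  sig = [2:]
  {1,5}:  v_{1} + v_{5} = v_{6} + v_{8}  →  sig = [2:1,1]
  {0,2,8}:  v_{0} + v_{2} + v_{8} = v_{7}  →  sig = [3:1]
  {4,5,7}:  v_{4} + v_{5} + v_{7} = v_{6}  →  sig = [3:1]
  {4,7,8}:  v_{4} + v_{7} + v_{8} = v_{1}  →  sig = [3:1]
  {0,1,2}:  v_{0} + v_{1} + v_{2} = v_{4} + 2·v_{7}  →  sig = [3:1,2]

Sorted signature multiset PRS(X):
[[2:], [2:1,1], [3:1], [3:1], [3:1], [3:1,2]]


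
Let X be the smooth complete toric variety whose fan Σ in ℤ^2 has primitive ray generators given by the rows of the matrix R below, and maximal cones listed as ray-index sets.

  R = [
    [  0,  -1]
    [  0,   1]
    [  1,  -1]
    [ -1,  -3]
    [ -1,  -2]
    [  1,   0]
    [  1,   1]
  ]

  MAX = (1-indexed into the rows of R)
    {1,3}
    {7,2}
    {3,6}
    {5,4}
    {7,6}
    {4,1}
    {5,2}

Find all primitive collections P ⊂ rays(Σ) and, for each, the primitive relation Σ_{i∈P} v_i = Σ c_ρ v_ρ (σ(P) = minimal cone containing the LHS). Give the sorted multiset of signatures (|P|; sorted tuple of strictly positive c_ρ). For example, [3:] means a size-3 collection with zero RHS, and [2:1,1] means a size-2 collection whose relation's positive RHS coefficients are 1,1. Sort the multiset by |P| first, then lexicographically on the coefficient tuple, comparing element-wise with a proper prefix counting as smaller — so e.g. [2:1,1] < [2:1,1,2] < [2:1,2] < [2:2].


14 minimal non-faces of Δ(Σ) (on 7 rays):

  P={1,2}:  v_{1} + v_{2} = 0  ⇒ sig = [2:]
  P={1,5}:  v_{1} + v_{5} = v_{4}  ⇒ sig = [2:1]
  P={1,6}:  v_{1} + v_{6} = v_{3}  ⇒ sig = [2:1]
  P={1,7}:  v_{1} + v_{7} = v_{6}  ⇒ sig = [2:1]
  P={2,3}:  v_{2} + v_{3} = v_{6}  ⇒ sig = [2:1]
  P={2,4}:  v_{2} + v_{4} = v_{5}  ⇒ sig = [2:1]
  P={2,6}:  v_{2} + v_{6} = v_{7}  ⇒ sig = [2:1]
  P={5,7}:  v_{5} + v_{7} = v_{1}  ⇒ sig = [2:1]
  P={3,7}:  v_{3} + v_{7} = 2·v_{6}  ⇒ sig = [2:2]
  P={4,7}:  v_{4} + v_{7} = 2·v_{1}  ⇒ sig = [2:2]
  P={5,6}:  v_{5} + v_{6} = 2·v_{1}  ⇒ sig = [2:2]
  P={3,5}:  v_{3} + v_{5} = 3·v_{1}  ⇒ sig = [2:3]
  P={4,6}:  v_{4} + v_{6} = 3·v_{1}  ⇒ sig = [2:3]
  P={3,4}:  v_{3} + v_{4} = 4·v_{1}  ⇒ sig = [2:4]

Signatures (|P|; sorted positive RHS coefficients), sorted:
[[2:], [2:1], [2:1], [2:1], [2:1], [2:1], [2:1], [2:1], [2:2], [2:2], [2:2], [2:3], [2:3], [2:4]]


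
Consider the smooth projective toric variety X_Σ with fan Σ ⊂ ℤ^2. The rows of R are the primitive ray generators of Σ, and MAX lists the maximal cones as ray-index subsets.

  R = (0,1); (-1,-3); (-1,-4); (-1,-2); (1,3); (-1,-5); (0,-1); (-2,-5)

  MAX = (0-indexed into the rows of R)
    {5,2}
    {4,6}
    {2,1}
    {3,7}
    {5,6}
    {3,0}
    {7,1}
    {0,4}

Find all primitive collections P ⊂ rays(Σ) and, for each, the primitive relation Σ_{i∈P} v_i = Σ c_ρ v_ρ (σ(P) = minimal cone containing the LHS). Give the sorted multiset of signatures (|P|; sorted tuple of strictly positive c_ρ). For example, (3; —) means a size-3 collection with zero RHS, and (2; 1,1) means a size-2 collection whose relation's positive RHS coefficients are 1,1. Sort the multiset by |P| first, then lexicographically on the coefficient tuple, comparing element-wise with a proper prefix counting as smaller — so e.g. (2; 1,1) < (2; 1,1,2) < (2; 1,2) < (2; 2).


20 collections generate NE(X_Σ); each relation:

  {0,6}:  v_{0} + v_{6} = 0 — sig = (2; —)
  {1,4}:  v_{1} + v_{4} = 0 — sig = (2; —)
  {0,1}:  v_{0} + v_{1} = v_{3} — sig = (2; 1)
  {0,2}:  v_{0} + v_{2} = v_{1} — sig = (2; 1)
  {0,5}:  v_{0} + v_{5} = v_{2} — sig = (2; 1)
  {1,3}:  v_{1} + v_{3} = v_{7} — sig = (2; 1)
  {1,6}:  v_{1} + v_{6} = v_{2} — sig = (2; 1)
  {2,4}:  v_{2} + v_{4} = v_{6} — sig = (2; 1)
  {2,6}:  v_{2} + v_{6} = v_{5} — sig = (2; 1)
  {3,4}:  v_{3} + v_{4} = v_{0} — sig = (2; 1)
  {3,6}:  v_{3} + v_{6} = v_{1} — sig = (2; 1)
  {4,7}:  v_{4} + v_{7} = v_{3} — sig = (2; 1)
  {3,5}:  v_{3} + v_{5} = v_{1} + v_{2} — sig = (2; 1,1)
  {5,7}:  v_{5} + v_{7} = 2·v_{1} + v_{2} — sig = (2; 1,2)
  {0,7}:  v_{0} + v_{7} = 2·v_{3} — sig = (2; 2)
  {1,5}:  v_{1} + v_{5} = 2·v_{2} — sig = (2; 2)
  {2,3}:  v_{2} + v_{3} = 2·v_{1} — sig = (2; 2)
  {4,5}:  v_{4} + v_{5} = 2·v_{6} — sig = (2; 2)
  {6,7}:  v_{6} + v_{7} = 2·v_{1} — sig = (2; 2)
  {2,7}:  v_{2} + v_{7} = 3·v_{1} — sig = (2; 3)

Signatures (|P|; sorted positive RHS coefficients), sorted:
    |P|=2: 20 collections, coeffs (), (), (1), (1), (1), (1), (1), (1), (1), (1), (1), (1), (1,1), (1,2), (2), (2), (2), (2), (2), (3)


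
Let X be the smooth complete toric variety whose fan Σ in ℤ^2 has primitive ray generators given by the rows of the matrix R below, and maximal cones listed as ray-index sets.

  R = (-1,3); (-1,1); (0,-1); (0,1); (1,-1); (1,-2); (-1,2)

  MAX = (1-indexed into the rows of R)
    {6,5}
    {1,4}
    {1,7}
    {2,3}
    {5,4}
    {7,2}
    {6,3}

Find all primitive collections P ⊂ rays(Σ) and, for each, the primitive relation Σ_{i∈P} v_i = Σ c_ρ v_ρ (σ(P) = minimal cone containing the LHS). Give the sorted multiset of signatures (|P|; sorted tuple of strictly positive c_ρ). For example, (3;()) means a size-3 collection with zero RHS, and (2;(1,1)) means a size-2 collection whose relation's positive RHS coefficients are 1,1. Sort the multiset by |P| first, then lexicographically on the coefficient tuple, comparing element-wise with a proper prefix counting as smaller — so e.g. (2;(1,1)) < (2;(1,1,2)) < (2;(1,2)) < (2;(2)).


14 collections generate NE(X_Σ); each relation:

  {2,5}:  v_{2} + v_{5} = 0  →  sig = (2;())
  {3,4}:  v_{3} + v_{4} = 0  →  sig = (2;())
  {6,7}:  v_{6} + v_{7} = 0  →  sig = (2;())
  {1,3}:  v_{1} + v_{3} = v_{7}  →  sig = (2;(1))
  {1,6}:  v_{1} + v_{6} = v_{4}  →  sig = (2;(1))
  {2,4}:  v_{2} + v_{4} = v_{7}  →  sig = (2;(1))
  {2,6}:  v_{2} + v_{6} = v_{3}  →  sig = (2;(1))
  {3,5}:  v_{3} + v_{5} = v_{6}  →  sig = (2;(1))
  {3,7}:  v_{3} + v_{7} = v_{2}  →  sig = (2;(1))
  {4,6}:  v_{4} + v_{6} = v_{5}  →  sig = (2;(1))
  {4,7}:  v_{4} + v_{7} = v_{1}  →  sig = (2;(1))
  {5,7}:  v_{5} + v_{7} = v_{4}  →  sig = (2;(1))
  {1,2}:  v_{1} + v_{2} = 2·v_{7}  →  sig = (2;(2))
  {1,5}:  v_{1} + v_{5} = 2·v_{4}  →  sig = (2;(2))

Sorted signature multiset PRS(X):
    (2;())
    (2;())
    (2;())
    (2;(1))
    (2;(1))
    (2;(1))
    (2;(1))
    (2;(1))
    (2;(1))
    (2;(1))
    (2;(1))
    (2;(1))
    (2;(2))
    (2;(2))


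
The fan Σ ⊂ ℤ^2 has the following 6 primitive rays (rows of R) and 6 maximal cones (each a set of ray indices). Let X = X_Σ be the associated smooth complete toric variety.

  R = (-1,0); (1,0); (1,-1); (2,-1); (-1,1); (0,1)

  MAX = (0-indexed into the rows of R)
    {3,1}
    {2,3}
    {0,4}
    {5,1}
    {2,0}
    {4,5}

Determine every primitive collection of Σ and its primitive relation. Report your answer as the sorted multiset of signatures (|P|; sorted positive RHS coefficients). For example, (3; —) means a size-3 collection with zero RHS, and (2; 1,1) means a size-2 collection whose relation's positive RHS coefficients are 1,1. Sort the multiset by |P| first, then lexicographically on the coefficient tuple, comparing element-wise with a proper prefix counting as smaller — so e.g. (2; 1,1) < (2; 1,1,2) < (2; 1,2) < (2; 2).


Δ(Σ) — 6 vertices, 9 min non-faces:

  {0,1}:  v_{0} + v_{1} = 0  ⇒ sig = (2; —)
  {2,4}:  v_{2} + v_{4} = 0  ⇒ sig = (2; —)
  {0,3}:  v_{0} + v_{3} = v_{2}  ⇒ sig = (2; 1)
  {0,5}:  v_{0} + v_{5} = v_{4}  ⇒ sig = (2; 1)
  {1,2}:  v_{1} + v_{2} = v_{3}  ⇒ sig = (2; 1)
  {1,4}:  v_{1} + v_{4} = v_{5}  ⇒ sig = (2; 1)
  {2,5}:  v_{2} + v_{5} = v_{1}  ⇒ sig = (2; 1)
  {3,4}:  v_{3} + v_{4} = v_{1}  ⇒ sig = (2; 1)
  {3,5}:  v_{3} + v_{5} = 2·v_{1}  ⇒ sig = (2; 2)

Sorted signature multiset PRS(X):
{ (2; —) ×2,  (2; 1) ×6,  (2; 2) }


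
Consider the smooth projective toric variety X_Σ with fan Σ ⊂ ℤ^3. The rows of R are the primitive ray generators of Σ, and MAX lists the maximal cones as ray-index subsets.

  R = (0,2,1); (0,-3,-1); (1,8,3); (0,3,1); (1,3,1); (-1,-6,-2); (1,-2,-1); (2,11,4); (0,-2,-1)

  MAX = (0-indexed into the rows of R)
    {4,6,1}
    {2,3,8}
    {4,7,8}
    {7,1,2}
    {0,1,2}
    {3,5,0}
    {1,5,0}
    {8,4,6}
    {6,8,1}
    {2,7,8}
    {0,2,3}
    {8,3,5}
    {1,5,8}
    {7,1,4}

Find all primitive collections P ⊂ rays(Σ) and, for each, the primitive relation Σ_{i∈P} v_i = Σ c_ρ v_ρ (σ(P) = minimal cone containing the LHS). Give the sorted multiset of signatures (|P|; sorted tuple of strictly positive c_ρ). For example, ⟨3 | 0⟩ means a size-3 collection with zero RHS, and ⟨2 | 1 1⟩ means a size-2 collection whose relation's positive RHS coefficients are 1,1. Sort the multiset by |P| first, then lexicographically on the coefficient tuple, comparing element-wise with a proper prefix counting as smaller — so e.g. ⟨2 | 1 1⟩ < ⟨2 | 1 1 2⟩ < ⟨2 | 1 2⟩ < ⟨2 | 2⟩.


The 18 primitive collections of Σ (r=9, n=3):

  {0,8}:  v_{0} + v_{8} = 0 ; sig = ⟨2 | 0⟩
  {1,3}:  v_{1} + v_{3} = 0 ; sig = ⟨2 | 0⟩
  {2,4}:  v_{2} + v_{4} = v_{7} ; sig = ⟨2 | 1⟩
  {2,5}:  v_{2} + v_{5} = v_{0} ; sig = ⟨2 | 1⟩
  {4,5}:  v_{4} + v_{5} = v_{1} ; sig = ⟨2 | 1⟩
  {0,4}:  v_{0} + v_{4} = v_{1} + v_{2} ; sig = ⟨2 | 1 1⟩
  {0,6}:  v_{0} + v_{6} = v_{1} + v_{4} ; sig = ⟨2 | 1 1⟩
  {3,4}:  v_{3} + v_{4} = v_{2} + v_{8} ; sig = ⟨2 | 1 1⟩
  {3,6}:  v_{3} + v_{6} = v_{4} + v_{8} ; sig = ⟨2 | 1 1⟩
  {5,7}:  v_{5} + v_{7} = v_{1} + v_{2} ; sig = ⟨2 | 1 1⟩
  {0,7}:  v_{0} + v_{7} = v_{1} + 2·v_{2} ; sig = ⟨2 | 1 2⟩
  {3,7}:  v_{3} + v_{7} = 2·v_{2} + v_{8} ; sig = ⟨2 | 1 2⟩
  {5,6}:  v_{5} + v_{6} = 2·v_{1} + v_{8} ; sig = ⟨2 | 1 2⟩
  {2,6}:  v_{2} + v_{6} = 2·v_{4} ; sig = ⟨2 | 2⟩
  {6,7}:  v_{6} + v_{7} = 3·v_{4} ; sig = ⟨2 | 3⟩
  {1,2,8}:  v_{1} + v_{2} + v_{8} = v_{4} ; sig = ⟨3 | 1⟩
  {1,4,8}:  v_{1} + v_{4} + v_{8} = v_{6} ; sig = ⟨3 | 1⟩
  {1,7,8}:  v_{1} + v_{7} + v_{8} = 2·v_{4} ; sig = ⟨3 | 2⟩

so the primitive-relation signature multiset is
    ⟨2 | 0⟩
    ⟨2 | 0⟩
    ⟨2 | 1⟩
    ⟨2 | 1⟩
    ⟨2 | 1⟩
    ⟨2 | 1 1⟩
    ⟨2 | 1 1⟩
    ⟨2 | 1 1⟩
    ⟨2 | 1 1⟩
    ⟨2 | 1 1⟩
    ⟨2 | 1 2⟩
    ⟨2 | 1 2⟩
    ⟨2 | 1 2⟩
    ⟨2 | 2⟩
    ⟨2 | 3⟩
    ⟨3 | 1⟩
    ⟨3 | 1⟩
    ⟨3 | 2⟩


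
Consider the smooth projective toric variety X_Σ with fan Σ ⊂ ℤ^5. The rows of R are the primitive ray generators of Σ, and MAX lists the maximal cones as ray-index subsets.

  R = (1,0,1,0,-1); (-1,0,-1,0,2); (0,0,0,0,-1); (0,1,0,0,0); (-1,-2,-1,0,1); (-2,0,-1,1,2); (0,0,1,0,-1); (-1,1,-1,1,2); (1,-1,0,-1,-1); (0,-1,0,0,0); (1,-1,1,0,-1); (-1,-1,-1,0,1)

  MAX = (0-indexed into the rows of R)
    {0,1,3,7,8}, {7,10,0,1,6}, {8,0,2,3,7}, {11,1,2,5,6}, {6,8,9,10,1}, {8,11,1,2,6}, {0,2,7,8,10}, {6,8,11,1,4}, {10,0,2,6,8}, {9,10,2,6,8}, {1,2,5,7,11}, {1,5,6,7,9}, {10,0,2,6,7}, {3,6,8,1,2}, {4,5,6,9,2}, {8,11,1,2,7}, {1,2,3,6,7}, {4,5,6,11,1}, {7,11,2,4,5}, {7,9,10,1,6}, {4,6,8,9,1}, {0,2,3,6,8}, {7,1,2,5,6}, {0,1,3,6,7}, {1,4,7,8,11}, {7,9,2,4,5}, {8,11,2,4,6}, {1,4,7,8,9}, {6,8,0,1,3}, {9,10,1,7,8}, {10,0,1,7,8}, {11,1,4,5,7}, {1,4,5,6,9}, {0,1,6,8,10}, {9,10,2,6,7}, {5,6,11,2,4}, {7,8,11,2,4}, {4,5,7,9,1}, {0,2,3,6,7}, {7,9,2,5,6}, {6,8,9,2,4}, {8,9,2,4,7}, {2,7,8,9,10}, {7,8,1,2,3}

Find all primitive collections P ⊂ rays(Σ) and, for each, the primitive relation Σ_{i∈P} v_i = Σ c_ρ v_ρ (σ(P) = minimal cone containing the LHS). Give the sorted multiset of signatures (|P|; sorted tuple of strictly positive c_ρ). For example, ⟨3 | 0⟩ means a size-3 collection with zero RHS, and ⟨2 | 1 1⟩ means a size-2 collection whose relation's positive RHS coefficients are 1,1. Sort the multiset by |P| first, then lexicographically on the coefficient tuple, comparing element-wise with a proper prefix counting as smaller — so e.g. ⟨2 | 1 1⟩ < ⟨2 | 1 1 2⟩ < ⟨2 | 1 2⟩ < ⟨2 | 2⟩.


The 21 primitive collections of Σ (r=12, n=5):

  {3,9}:  v_{3} + v_{9} = 0 ; sig = ⟨2 | 0⟩
  {0,9}:  v_{0} + v_{9} = v_{10} ; sig = ⟨2 | 1⟩
  {0,11}:  v_{0} + v_{11} = v_{9} ; sig = ⟨2 | 1⟩
  {3,4}:  v_{3} + v_{4} = v_{11} ; sig = ⟨2 | 1⟩
  {3,10}:  v_{3} + v_{10} = v_{0} ; sig = ⟨2 | 1⟩
  {5,8}:  v_{5} + v_{8} = v_{11} ; sig = ⟨2 | 1⟩
  {9,11}:  v_{9} + v_{11} = v_{4} ; sig = ⟨2 | 1⟩
  {3,11}:  v_{3} + v_{11} = v_{1} + v_{2} ; sig = ⟨2 | 1 1⟩
  {0,5}:  v_{0} + v_{5} = v_{6} + v_{7} + v_{9} ; sig = ⟨2 | 1 1 1⟩
  {3,5}:  v_{3} + v_{5} = v_{1} + v_{2} + v_{6} + v_{7} ; sig = ⟨2 | 1 1 1 1⟩
  {5,10}:  v_{5} + v_{10} = v_{6} + v_{7} + 2·v_{9} ; sig = ⟨2 | 1 1 2⟩
  {0,4}:  v_{0} + v_{4} = 2·v_{9} ; sig = ⟨2 | 2⟩
  {10,11}:  v_{10} + v_{11} = 2·v_{9} ; sig = ⟨2 | 2⟩
  {4,10}:  v_{4} + v_{10} = 3·v_{9} ; sig = ⟨2 | 3⟩
  {0,1,2}:  v_{0} + v_{1} + v_{2} = 0 ; sig = ⟨3 | 0⟩
  {6,7,8}:  v_{6} + v_{7} + v_{8} = 0 ; sig = ⟨3 | 0⟩
  {1,2,9}:  v_{1} + v_{2} + v_{9} = v_{11} ; sig = ⟨3 | 1⟩
  {1,2,10}:  v_{1} + v_{2} + v_{10} = v_{9} ; sig = ⟨3 | 1⟩
  {6,7,11}:  v_{6} + v_{7} + v_{11} = v_{5} ; sig = ⟨3 | 1⟩
  {4,6,7}:  v_{4} + v_{6} + v_{7} = v_{5} + v_{9} ; sig = ⟨3 | 1 1⟩
  {1,2,4}:  v_{1} + v_{2} + v_{4} = 2·v_{11} ; sig = ⟨3 | 2⟩

so the primitive-relation signature multiset is
    ⟨2 | 0⟩
    ⟨2 | 1⟩
    ⟨2 | 1⟩
    ⟨2 | 1⟩
    ⟨2 | 1⟩
    ⟨2 | 1⟩
    ⟨2 | 1⟩
    ⟨2 | 1 1⟩
    ⟨2 | 1 1 1⟩
    ⟨2 | 1 1 1 1⟩
    ⟨2 | 1 1 2⟩
    ⟨2 | 2⟩
    ⟨2 | 2⟩
    ⟨2 | 3⟩
    ⟨3 | 0⟩
    ⟨3 | 0⟩
    ⟨3 | 1⟩
    ⟨3 | 1⟩
    ⟨3 | 1⟩
    ⟨3 | 1 1⟩
    ⟨3 | 2⟩
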